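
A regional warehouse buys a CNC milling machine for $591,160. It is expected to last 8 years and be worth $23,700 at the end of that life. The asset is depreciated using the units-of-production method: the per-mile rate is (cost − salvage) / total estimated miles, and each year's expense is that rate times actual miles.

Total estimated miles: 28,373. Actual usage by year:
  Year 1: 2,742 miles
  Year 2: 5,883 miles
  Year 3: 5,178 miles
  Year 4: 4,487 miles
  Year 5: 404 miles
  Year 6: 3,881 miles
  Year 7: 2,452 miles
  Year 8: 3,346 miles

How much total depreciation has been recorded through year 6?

$451,500

Depreciable base = $591,160 − $23,700 = $567,460.
Rate = $567,460 / 28,373 miles = $20 per mile.
Year 1: 2,742 × $20 = $54,840. Book value $536,320.
Year 2: 5,883 × $20 = $117,660. Book value $418,660.
Year 3: 5,178 × $20 = $103,560. Book value $315,100.
Year 4: 4,487 × $20 = $89,740. Book value $225,360.
Year 5: 404 × $20 = $8,080. Book value $217,280.
Year 6: 3,881 × $20 = $77,620. Book value $139,660.
Accumulated through year 6 = $591,160 − $139,660 = $451,500.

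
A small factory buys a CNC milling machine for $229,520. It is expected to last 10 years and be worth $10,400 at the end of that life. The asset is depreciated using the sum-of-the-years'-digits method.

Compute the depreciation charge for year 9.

$7,968

Depreciable base = $229,520 − $10,400 = $219,120.
Sum of the years' digits = 10+9+8+7+6+5+4+3+2+1 = 55.
Year 1: $219,120 × 10/55 = $39,840. Book value $189,680.
Year 2: $219,120 × 9/55 = $35,856. Book value $153,824.
Year 3: $219,120 × 8/55 = $31,872. Book value $121,952.
Year 4: $219,120 × 7/55 = $27,888. Book value $94,064.
Year 5: $219,120 × 6/55 = $23,904. Book value $70,160.
Year 6: $219,120 × 5/55 = $19,920. Book value $50,240.
Year 7: $219,120 × 4/55 = $15,936. Book value $34,304.
Year 8: $219,120 × 3/55 = $11,952. Book value $22,352.
Year 9: $219,120 × 2/55 = $7,968. Book value $14,384.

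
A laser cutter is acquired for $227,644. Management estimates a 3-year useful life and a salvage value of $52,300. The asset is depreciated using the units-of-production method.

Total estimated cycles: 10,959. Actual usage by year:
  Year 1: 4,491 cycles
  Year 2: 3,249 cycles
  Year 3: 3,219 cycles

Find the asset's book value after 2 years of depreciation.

Depreciable base = $227,644 − $52,300 = $175,344.
Rate = $175,344 / 10,959 cycles = $16 per cycle.
Year 1: 4,491 × $16 = $71,856. Book value $155,788.
Year 2: 3,249 × $16 = $51,984. Book value $103,804.

$103,804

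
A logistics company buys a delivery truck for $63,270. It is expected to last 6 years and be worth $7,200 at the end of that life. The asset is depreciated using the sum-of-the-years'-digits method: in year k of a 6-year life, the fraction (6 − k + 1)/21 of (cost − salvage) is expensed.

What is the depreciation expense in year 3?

$10,680

Depreciable base = $63,270 − $7,200 = $56,070.
Sum of the years' digits = 6+5+4+3+2+1 = 21.
Year 1: $56,070 × 6/21 = $16,020. Book value $47,250.
Year 2: $56,070 × 5/21 = $13,350. Book value $33,900.
Year 3: $56,070 × 4/21 = $10,680. Book value $23,220.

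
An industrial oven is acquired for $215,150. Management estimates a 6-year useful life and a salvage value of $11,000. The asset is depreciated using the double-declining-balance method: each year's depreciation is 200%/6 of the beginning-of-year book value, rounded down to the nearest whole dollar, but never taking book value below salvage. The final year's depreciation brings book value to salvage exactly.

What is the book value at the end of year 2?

$95,623

Depreciable base = $215,150 − $11,000 = $204,150.
Year 1: ⌊$215,150 × 200%/6⌋ = $71,716. Book value $143,434.
Year 2: ⌊$143,434 × 200%/6⌋ = $47,811. Book value $95,623.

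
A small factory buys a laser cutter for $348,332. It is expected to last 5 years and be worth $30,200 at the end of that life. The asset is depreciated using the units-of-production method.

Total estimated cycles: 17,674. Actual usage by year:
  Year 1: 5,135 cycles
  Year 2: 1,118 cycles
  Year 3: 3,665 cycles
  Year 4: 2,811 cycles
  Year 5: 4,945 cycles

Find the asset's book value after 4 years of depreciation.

$119,210

Depreciable base = $348,332 − $30,200 = $318,132.
Rate = $318,132 / 17,674 cycles = $18 per cycle.
Year 1: 5,135 × $18 = $92,430. Book value $255,902.
Year 2: 1,118 × $18 = $20,124. Book value $235,778.
Year 3: 3,665 × $18 = $65,970. Book value $169,808.
Year 4: 2,811 × $18 = $50,598. Book value $119,210.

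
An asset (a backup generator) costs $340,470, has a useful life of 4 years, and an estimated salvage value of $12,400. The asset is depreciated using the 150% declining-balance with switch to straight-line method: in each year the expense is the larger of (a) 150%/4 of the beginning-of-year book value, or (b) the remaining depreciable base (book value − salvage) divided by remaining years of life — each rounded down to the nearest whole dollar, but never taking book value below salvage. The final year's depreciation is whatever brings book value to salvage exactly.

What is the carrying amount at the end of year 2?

$132,997

Depreciable base = $340,470 − $12,400 = $328,070.
Year 1: DB = ⌊$340,470 × 150%/4⌋ = $127,676; SL = ⌊$328,070/4⌋ = $82,017 → take DB $127,676. Book value $212,794.
Year 2: DB = ⌊$212,794 × 150%/4⌋ = $79,797; SL = ⌊$200,394/3⌋ = $66,798 → take DB $79,797. Book value $132,997.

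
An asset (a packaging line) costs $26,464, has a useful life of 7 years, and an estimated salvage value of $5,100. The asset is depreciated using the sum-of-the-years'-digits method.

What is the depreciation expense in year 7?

Depreciable base = $26,464 − $5,100 = $21,364.
Sum of the years' digits = 7+6+5+4+3+2+1 = 28.
Year 1: $21,364 × 7/28 = $5,341. Book value $21,123.
Year 2: $21,364 × 6/28 = $4,578. Book value $16,545.
Year 3: $21,364 × 5/28 = $3,815. Book value $12,730.
Year 4: $21,364 × 4/28 = $3,052. Book value $9,678.
Year 5: $21,364 × 3/28 = $2,289. Book value $7,389.
Year 6: $21,364 × 2/28 = $1,526. Book value $5,863.
Year 7: $21,364 × 1/28 = $763. Book value $5,100.

$763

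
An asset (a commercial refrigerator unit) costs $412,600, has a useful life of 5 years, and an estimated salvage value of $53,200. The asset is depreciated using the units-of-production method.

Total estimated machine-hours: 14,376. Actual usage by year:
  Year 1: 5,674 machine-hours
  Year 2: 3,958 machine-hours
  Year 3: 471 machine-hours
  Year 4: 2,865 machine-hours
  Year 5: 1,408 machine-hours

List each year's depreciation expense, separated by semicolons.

Depreciable base = $412,600 − $53,200 = $359,400.
Rate = $359,400 / 14,376 machine-hours = $25 per machine-hour.
Year 1: 5,674 × $25 = $141,850. Book value $270,750.
Year 2: 3,958 × $25 = $98,950. Book value $171,800.
Year 3: 471 × $25 = $11,775. Book value $160,025.
Year 4: 2,865 × $25 = $71,625. Book value $88,400.
Year 5: 1,408 × $25 = $35,200. Book value $53,200.

$141,850; $98,950; $11,775; $71,625; $35,200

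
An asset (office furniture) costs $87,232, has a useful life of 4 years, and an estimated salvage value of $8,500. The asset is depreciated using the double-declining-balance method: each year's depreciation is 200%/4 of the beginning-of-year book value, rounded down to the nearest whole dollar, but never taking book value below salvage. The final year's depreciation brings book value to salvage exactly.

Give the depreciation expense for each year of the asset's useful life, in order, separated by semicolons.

$43,616; $21,808; $10,904; $2,404

Depreciable base = $87,232 − $8,500 = $78,732.
Year 1: ⌊$87,232 × 200%/4⌋ = $43,616. Book value $43,616.
Year 2: ⌊$43,616 × 200%/4⌋ = $21,808. Book value $21,808.
Year 3: ⌊$21,808 × 200%/4⌋ = $10,904. Book value $10,904.
Year 4 (final): $10,904 − $8,500 = $2,404. Book value $8,500.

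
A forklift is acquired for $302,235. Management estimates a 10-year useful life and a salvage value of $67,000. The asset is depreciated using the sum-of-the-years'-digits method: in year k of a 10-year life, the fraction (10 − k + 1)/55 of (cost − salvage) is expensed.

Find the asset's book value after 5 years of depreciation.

$131,155

Depreciable base = $302,235 − $67,000 = $235,235.
Sum of the years' digits = 10+9+8+7+6+5+4+3+2+1 = 55.
Year 1: $235,235 × 10/55 = $42,770. Book value $259,465.
Year 2: $235,235 × 9/55 = $38,493. Book value $220,972.
Year 3: $235,235 × 8/55 = $34,216. Book value $186,756.
Year 4: $235,235 × 7/55 = $29,939. Book value $156,817.
Year 5: $235,235 × 6/55 = $25,662. Book value $131,155.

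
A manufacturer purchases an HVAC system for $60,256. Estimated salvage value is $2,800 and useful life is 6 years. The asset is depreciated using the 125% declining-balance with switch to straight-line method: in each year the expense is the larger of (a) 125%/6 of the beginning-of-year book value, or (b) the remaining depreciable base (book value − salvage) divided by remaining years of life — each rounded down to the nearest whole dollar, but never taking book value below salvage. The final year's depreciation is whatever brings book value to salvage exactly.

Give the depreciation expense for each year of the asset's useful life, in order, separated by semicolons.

Depreciable base = $60,256 − $2,800 = $57,456.
Year 1: DB = ⌊$60,256 × 125%/6⌋ = $12,553; SL = ⌊$57,456/6⌋ = $9,576 → take DB $12,553. Book value $47,703.
Year 2: DB = ⌊$47,703 × 125%/6⌋ = $9,938; SL = ⌊$44,903/5⌋ = $8,980 → take DB $9,938. Book value $37,765.
Year 3: DB = ⌊$37,765 × 125%/6⌋ = $7,867; SL = ⌊$34,965/4⌋ = $8,741 → take SL $8,741. Book value $29,024.
Year 4: DB = ⌊$29,024 × 125%/6⌋ = $6,046; SL = ⌊$26,224/3⌋ = $8,741 → take SL $8,741. Book value $20,283.
Year 5: DB = ⌊$20,283 × 125%/6⌋ = $4,225; SL = ⌊$17,483/2⌋ = $8,741 → take SL $8,741. Book value $11,542.
Year 6 (final): $11,542 − $2,800 = $8,742. Book value $2,800.

$12,553; $9,938; $8,741; $8,741; $8,741; $8,742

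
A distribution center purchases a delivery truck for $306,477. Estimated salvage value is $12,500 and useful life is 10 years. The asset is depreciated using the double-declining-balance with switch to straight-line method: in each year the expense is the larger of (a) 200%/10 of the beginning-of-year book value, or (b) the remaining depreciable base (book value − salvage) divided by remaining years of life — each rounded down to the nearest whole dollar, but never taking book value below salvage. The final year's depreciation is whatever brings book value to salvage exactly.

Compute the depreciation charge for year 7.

Depreciable base = $306,477 − $12,500 = $293,977.
Year 1: DB = ⌊$306,477 × 200%/10⌋ = $61,295; SL = ⌊$293,977/10⌋ = $29,397 → take DB $61,295. Book value $245,182.
Year 2: DB = ⌊$245,182 × 200%/10⌋ = $49,036; SL = ⌊$232,682/9⌋ = $25,853 → take DB $49,036. Book value $196,146.
Year 3: DB = ⌊$196,146 × 200%/10⌋ = $39,229; SL = ⌊$183,646/8⌋ = $22,955 → take DB $39,229. Book value $156,917.
Year 4: DB = ⌊$156,917 × 200%/10⌋ = $31,383; SL = ⌊$144,417/7⌋ = $20,631 → take DB $31,383. Book value $125,534.
Year 5: DB = ⌊$125,534 × 200%/10⌋ = $25,106; SL = ⌊$113,034/6⌋ = $18,839 → take DB $25,106. Book value $100,428.
Year 6: DB = ⌊$100,428 × 200%/10⌋ = $20,085; SL = ⌊$87,928/5⌋ = $17,585 → take DB $20,085. Book value $80,343.
Year 7: DB = ⌊$80,343 × 200%/10⌋ = $16,068; SL = ⌊$67,843/4⌋ = $16,960 → take SL $16,960. Book value $63,383.

$16,960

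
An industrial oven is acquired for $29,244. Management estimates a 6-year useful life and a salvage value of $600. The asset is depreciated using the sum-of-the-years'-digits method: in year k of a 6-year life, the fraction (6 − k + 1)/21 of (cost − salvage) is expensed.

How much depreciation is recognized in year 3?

Depreciable base = $29,244 − $600 = $28,644.
Sum of the years' digits = 6+5+4+3+2+1 = 21.
Year 1: $28,644 × 6/21 = $8,184. Book value $21,060.
Year 2: $28,644 × 5/21 = $6,820. Book value $14,240.
Year 3: $28,644 × 4/21 = $5,456. Book value $8,784.

$5,456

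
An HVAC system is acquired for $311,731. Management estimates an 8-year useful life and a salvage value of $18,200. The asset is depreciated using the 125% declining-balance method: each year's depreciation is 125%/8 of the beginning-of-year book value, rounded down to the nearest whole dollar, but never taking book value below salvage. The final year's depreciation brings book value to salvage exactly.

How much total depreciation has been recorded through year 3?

$124,480

Depreciable base = $311,731 − $18,200 = $293,531.
Year 1: ⌊$311,731 × 125%/8⌋ = $48,707. Book value $263,024.
Year 2: ⌊$263,024 × 125%/8⌋ = $41,097. Book value $221,927.
Year 3: ⌊$221,927 × 125%/8⌋ = $34,676. Book value $187,251.
Accumulated through year 3 = $311,731 − $187,251 = $124,480.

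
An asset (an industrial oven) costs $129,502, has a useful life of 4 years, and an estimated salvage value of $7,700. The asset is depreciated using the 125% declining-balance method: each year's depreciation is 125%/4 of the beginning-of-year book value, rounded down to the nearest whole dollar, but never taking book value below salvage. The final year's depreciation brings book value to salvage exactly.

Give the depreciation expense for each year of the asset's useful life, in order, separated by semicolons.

$40,469; $27,822; $19,128; $34,383

Depreciable base = $129,502 − $7,700 = $121,802.
Year 1: ⌊$129,502 × 125%/4⌋ = $40,469. Book value $89,033.
Year 2: ⌊$89,033 × 125%/4⌋ = $27,822. Book value $61,211.
Year 3: ⌊$61,211 × 125%/4⌋ = $19,128. Book value $42,083.
Year 4 (final): $42,083 − $7,700 = $34,383. Book value $7,700.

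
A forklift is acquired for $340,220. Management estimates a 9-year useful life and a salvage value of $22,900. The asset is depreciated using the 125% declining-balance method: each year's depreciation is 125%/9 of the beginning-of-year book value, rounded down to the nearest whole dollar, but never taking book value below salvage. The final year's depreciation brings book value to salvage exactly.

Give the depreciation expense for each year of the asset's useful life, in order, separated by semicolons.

$47,252; $40,690; $35,038; $30,172; $25,981; $22,373; $19,265; $16,590; $79,959

Depreciable base = $340,220 − $22,900 = $317,320.
Year 1: ⌊$340,220 × 125%/9⌋ = $47,252. Book value $292,968.
Year 2: ⌊$292,968 × 125%/9⌋ = $40,690. Book value $252,278.
Year 3: ⌊$252,278 × 125%/9⌋ = $35,038. Book value $217,240.
Year 4: ⌊$217,240 × 125%/9⌋ = $30,172. Book value $187,068.
Year 5: ⌊$187,068 × 125%/9⌋ = $25,981. Book value $161,087.
Year 6: ⌊$161,087 × 125%/9⌋ = $22,373. Book value $138,714.
Year 7: ⌊$138,714 × 125%/9⌋ = $19,265. Book value $119,449.
Year 8: ⌊$119,449 × 125%/9⌋ = $16,590. Book value $102,859.
Year 9 (final): $102,859 − $22,900 = $79,959. Book value $22,900.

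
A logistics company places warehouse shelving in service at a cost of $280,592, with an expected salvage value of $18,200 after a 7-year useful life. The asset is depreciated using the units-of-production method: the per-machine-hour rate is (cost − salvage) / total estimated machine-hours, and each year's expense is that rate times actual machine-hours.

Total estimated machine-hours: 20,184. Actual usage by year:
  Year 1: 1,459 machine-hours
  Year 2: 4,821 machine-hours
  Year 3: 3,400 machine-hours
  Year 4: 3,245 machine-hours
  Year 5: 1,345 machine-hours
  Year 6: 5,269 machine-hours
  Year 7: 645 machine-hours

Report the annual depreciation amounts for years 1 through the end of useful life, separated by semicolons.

$18,967; $62,673; $44,200; $42,185; $17,485; $68,497; $8,385

Depreciable base = $280,592 − $18,200 = $262,392.
Rate = $262,392 / 20,184 machine-hours = $13 per machine-hour.
Year 1: 1,459 × $13 = $18,967. Book value $261,625.
Year 2: 4,821 × $13 = $62,673. Book value $198,952.
Year 3: 3,400 × $13 = $44,200. Book value $154,752.
Year 4: 3,245 × $13 = $42,185. Book value $112,567.
Year 5: 1,345 × $13 = $17,485. Book value $95,082.
Year 6: 5,269 × $13 = $68,497. Book value $26,585.
Year 7: 645 × $13 = $8,385. Book value $18,200.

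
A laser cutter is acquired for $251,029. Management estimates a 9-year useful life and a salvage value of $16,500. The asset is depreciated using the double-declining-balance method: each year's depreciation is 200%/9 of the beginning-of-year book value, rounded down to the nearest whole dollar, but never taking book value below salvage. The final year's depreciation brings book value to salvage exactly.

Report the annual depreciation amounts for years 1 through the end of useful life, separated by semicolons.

Depreciable base = $251,029 − $16,500 = $234,529.
Year 1: ⌊$251,029 × 200%/9⌋ = $55,784. Book value $195,245.
Year 2: ⌊$195,245 × 200%/9⌋ = $43,387. Book value $151,858.
Year 3: ⌊$151,858 × 200%/9⌋ = $33,746. Book value $118,112.
Year 4: ⌊$118,112 × 200%/9⌋ = $26,247. Book value $91,865.
Year 5: ⌊$91,865 × 200%/9⌋ = $20,414. Book value $71,451.
Year 6: ⌊$71,451 × 200%/9⌋ = $15,878. Book value $55,573.
Year 7: ⌊$55,573 × 200%/9⌋ = $12,349. Book value $43,224.
Year 8: ⌊$43,224 × 200%/9⌋ = $9,605. Book value $33,619.
Year 9 (final): $33,619 − $16,500 = $17,119. Book value $16,500.

$55,784; $43,387; $33,746; $26,247; $20,414; $15,878; $12,349; $9,605; $17,119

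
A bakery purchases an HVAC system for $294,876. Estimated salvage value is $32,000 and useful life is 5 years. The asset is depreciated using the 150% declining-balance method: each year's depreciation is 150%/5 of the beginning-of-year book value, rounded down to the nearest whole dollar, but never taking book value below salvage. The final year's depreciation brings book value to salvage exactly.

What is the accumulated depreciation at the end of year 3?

$193,733

Depreciable base = $294,876 − $32,000 = $262,876.
Year 1: ⌊$294,876 × 150%/5⌋ = $88,462. Book value $206,414.
Year 2: ⌊$206,414 × 150%/5⌋ = $61,924. Book value $144,490.
Year 3: ⌊$144,490 × 150%/5⌋ = $43,347. Book value $101,143.
Accumulated through year 3 = $294,876 − $101,143 = $193,733.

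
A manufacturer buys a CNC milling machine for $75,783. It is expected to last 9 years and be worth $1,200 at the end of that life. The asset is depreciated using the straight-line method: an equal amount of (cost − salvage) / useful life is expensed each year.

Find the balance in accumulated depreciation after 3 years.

Depreciable base = $75,783 − $1,200 = $74,583.
Annual expense = $74,583 / 9 = $8,287.
End of year 1: book value $67,496.
End of year 2: book value $59,209.
End of year 3: book value $50,922.
Accumulated through year 3 = $75,783 − $50,922 = $24,861.

$24,861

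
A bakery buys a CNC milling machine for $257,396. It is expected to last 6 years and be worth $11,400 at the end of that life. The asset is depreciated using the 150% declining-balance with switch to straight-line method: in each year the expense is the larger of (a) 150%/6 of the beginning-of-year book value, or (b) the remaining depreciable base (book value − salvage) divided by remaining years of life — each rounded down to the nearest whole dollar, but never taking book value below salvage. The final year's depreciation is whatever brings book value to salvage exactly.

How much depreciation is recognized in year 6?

$32,397

Depreciable base = $257,396 − $11,400 = $245,996.
Year 1: DB = ⌊$257,396 × 150%/6⌋ = $64,349; SL = ⌊$245,996/6⌋ = $40,999 → take DB $64,349. Book value $193,047.
Year 2: DB = ⌊$193,047 × 150%/6⌋ = $48,261; SL = ⌊$181,647/5⌋ = $36,329 → take DB $48,261. Book value $144,786.
Year 3: DB = ⌊$144,786 × 150%/6⌋ = $36,196; SL = ⌊$133,386/4⌋ = $33,346 → take DB $36,196. Book value $108,590.
Year 4: DB = ⌊$108,590 × 150%/6⌋ = $27,147; SL = ⌊$97,190/3⌋ = $32,396 → take SL $32,396. Book value $76,194.
Year 5: DB = ⌊$76,194 × 150%/6⌋ = $19,048; SL = ⌊$64,794/2⌋ = $32,397 → take SL $32,397. Book value $43,797.
Year 6 (final): $43,797 − $11,400 = $32,397. Book value $11,400.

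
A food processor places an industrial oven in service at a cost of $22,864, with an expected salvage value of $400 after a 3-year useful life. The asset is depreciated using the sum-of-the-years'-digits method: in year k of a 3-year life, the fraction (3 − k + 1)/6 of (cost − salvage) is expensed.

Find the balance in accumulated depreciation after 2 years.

Depreciable base = $22,864 − $400 = $22,464.
Sum of the years' digits = 3+2+1 = 6.
Year 1: $22,464 × 3/6 = $11,232. Book value $11,632.
Year 2: $22,464 × 2/6 = $7,488. Book value $4,144.
Accumulated through year 2 = $22,864 − $4,144 = $18,720.

$18,720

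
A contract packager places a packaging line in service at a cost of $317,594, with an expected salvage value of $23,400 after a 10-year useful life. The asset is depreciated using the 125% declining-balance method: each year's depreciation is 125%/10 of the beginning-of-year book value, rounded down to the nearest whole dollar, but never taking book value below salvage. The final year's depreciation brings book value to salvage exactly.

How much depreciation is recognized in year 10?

Depreciable base = $317,594 − $23,400 = $294,194.
Year 1: ⌊$317,594 × 125%/10⌋ = $39,699. Book value $277,895.
Year 2: ⌊$277,895 × 125%/10⌋ = $34,736. Book value $243,159.
Year 3: ⌊$243,159 × 125%/10⌋ = $30,394. Book value $212,765.
Year 4: ⌊$212,765 × 125%/10⌋ = $26,595. Book value $186,170.
Year 5: ⌊$186,170 × 125%/10⌋ = $23,271. Book value $162,899.
Year 6: ⌊$162,899 × 125%/10⌋ = $20,362. Book value $142,537.
Year 7: ⌊$142,537 × 125%/10⌋ = $17,817. Book value $124,720.
Year 8: ⌊$124,720 × 125%/10⌋ = $15,590. Book value $109,130.
Year 9: ⌊$109,130 × 125%/10⌋ = $13,641. Book value $95,489.
Year 10 (final): $95,489 − $23,400 = $72,089. Book value $23,400.

$72,089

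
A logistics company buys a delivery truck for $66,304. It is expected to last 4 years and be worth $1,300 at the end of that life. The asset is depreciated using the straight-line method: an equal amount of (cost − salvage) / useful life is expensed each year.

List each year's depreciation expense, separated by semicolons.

Depreciable base = $66,304 − $1,300 = $65,004.
Annual expense = $65,004 / 4 = $16,251.
End of year 1: book value $50,053.
End of year 2: book value $33,802.
End of year 3: book value $17,551.
End of year 4: book value $1,300.

$16,251; $16,251; $16,251; $16,251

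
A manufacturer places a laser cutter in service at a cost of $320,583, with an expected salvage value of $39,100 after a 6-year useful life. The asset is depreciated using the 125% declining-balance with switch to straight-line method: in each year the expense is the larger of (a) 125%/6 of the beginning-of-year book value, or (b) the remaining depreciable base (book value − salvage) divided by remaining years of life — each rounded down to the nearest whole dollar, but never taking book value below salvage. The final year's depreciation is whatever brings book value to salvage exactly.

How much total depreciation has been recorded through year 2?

Depreciable base = $320,583 − $39,100 = $281,483.
Year 1: DB = ⌊$320,583 × 125%/6⌋ = $66,788; SL = ⌊$281,483/6⌋ = $46,913 → take DB $66,788. Book value $253,795.
Year 2: DB = ⌊$253,795 × 125%/6⌋ = $52,873; SL = ⌊$214,695/5⌋ = $42,939 → take DB $52,873. Book value $200,922.
Accumulated through year 2 = $320,583 − $200,922 = $119,661.

$119,661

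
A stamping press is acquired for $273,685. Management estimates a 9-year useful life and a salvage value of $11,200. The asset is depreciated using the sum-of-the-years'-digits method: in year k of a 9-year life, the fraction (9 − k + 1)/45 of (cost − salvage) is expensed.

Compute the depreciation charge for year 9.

$5,833

Depreciable base = $273,685 − $11,200 = $262,485.
Sum of the years' digits = 9+8+7+6+5+4+3+2+1 = 45.
Year 1: $262,485 × 9/45 = $52,497. Book value $221,188.
Year 2: $262,485 × 8/45 = $46,664. Book value $174,524.
Year 3: $262,485 × 7/45 = $40,831. Book value $133,693.
Year 4: $262,485 × 6/45 = $34,998. Book value $98,695.
Year 5: $262,485 × 5/45 = $29,165. Book value $69,530.
Year 6: $262,485 × 4/45 = $23,332. Book value $46,198.
Year 7: $262,485 × 3/45 = $17,499. Book value $28,699.
Year 8: $262,485 × 2/45 = $11,666. Book value $17,033.
Year 9: $262,485 × 1/45 = $5,833. Book value $11,200.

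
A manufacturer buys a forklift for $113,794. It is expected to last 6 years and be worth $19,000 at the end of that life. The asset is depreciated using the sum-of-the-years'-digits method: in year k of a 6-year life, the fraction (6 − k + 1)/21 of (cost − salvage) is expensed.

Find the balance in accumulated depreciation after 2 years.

Depreciable base = $113,794 − $19,000 = $94,794.
Sum of the years' digits = 6+5+4+3+2+1 = 21.
Year 1: $94,794 × 6/21 = $27,084. Book value $86,710.
Year 2: $94,794 × 5/21 = $22,570. Book value $64,140.
Accumulated through year 2 = $113,794 − $64,140 = $49,654.

$49,654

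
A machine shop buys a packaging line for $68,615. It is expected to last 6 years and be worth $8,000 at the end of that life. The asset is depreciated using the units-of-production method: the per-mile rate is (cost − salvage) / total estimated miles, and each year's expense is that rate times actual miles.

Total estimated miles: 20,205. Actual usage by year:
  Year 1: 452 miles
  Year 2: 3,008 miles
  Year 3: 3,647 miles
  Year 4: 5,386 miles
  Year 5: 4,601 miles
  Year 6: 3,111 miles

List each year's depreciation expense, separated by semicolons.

Depreciable base = $68,615 − $8,000 = $60,615.
Rate = $60,615 / 20,205 miles = $3 per mile.
Year 1: 452 × $3 = $1,356. Book value $67,259.
Year 2: 3,008 × $3 = $9,024. Book value $58,235.
Year 3: 3,647 × $3 = $10,941. Book value $47,294.
Year 4: 5,386 × $3 = $16,158. Book value $31,136.
Year 5: 4,601 × $3 = $13,803. Book value $17,333.
Year 6: 3,111 × $3 = $9,333. Book value $8,000.

$1,356; $9,024; $10,941; $16,158; $13,803; $9,333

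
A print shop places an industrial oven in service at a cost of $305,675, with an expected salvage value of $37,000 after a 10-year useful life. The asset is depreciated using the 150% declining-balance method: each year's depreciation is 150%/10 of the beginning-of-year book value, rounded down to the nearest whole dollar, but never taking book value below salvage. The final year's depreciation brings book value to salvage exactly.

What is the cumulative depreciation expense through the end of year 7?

$207,680

Depreciable base = $305,675 − $37,000 = $268,675.
Year 1: ⌊$305,675 × 150%/10⌋ = $45,851. Book value $259,824.
Year 2: ⌊$259,824 × 150%/10⌋ = $38,973. Book value $220,851.
Year 3: ⌊$220,851 × 150%/10⌋ = $33,127. Book value $187,724.
Year 4: ⌊$187,724 × 150%/10⌋ = $28,158. Book value $159,566.
Year 5: ⌊$159,566 × 150%/10⌋ = $23,934. Book value $135,632.
Year 6: ⌊$135,632 × 150%/10⌋ = $20,344. Book value $115,288.
Year 7: ⌊$115,288 × 150%/10⌋ = $17,293. Book value $97,995.
Accumulated through year 7 = $305,675 − $97,995 = $207,680.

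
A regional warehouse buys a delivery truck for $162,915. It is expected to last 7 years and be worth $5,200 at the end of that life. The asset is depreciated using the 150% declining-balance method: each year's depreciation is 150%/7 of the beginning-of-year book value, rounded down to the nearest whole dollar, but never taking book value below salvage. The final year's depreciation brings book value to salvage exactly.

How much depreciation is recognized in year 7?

Depreciable base = $162,915 − $5,200 = $157,715.
Year 1: ⌊$162,915 × 150%/7⌋ = $34,910. Book value $128,005.
Year 2: ⌊$128,005 × 150%/7⌋ = $27,429. Book value $100,576.
Year 3: ⌊$100,576 × 150%/7⌋ = $21,552. Book value $79,024.
Year 4: ⌊$79,024 × 150%/7⌋ = $16,933. Book value $62,091.
Year 5: ⌊$62,091 × 150%/7⌋ = $13,305. Book value $48,786.
Year 6: ⌊$48,786 × 150%/7⌋ = $10,454. Book value $38,332.
Year 7 (final): $38,332 − $5,200 = $33,132. Book value $5,200.

$33,132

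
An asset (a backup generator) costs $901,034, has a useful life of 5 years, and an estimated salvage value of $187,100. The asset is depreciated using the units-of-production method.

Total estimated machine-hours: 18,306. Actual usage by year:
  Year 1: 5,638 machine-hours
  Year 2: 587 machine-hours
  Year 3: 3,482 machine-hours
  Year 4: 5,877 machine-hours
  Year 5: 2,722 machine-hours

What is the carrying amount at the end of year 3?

$522,461

Depreciable base = $901,034 − $187,100 = $713,934.
Rate = $713,934 / 18,306 machine-hours = $39 per machine-hour.
Year 1: 5,638 × $39 = $219,882. Book value $681,152.
Year 2: 587 × $39 = $22,893. Book value $658,259.
Year 3: 3,482 × $39 = $135,798. Book value $522,461.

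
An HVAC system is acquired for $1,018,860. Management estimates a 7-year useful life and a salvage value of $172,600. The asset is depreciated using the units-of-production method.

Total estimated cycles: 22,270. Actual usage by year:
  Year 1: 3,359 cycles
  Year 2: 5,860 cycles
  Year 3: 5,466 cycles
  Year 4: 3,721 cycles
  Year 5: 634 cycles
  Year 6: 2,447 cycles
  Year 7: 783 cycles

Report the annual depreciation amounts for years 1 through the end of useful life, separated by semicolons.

$127,642; $222,680; $207,708; $141,398; $24,092; $92,986; $29,754

Depreciable base = $1,018,860 − $172,600 = $846,260.
Rate = $846,260 / 22,270 cycles = $38 per cycle.
Year 1: 3,359 × $38 = $127,642. Book value $891,218.
Year 2: 5,860 × $38 = $222,680. Book value $668,538.
Year 3: 5,466 × $38 = $207,708. Book value $460,830.
Year 4: 3,721 × $38 = $141,398. Book value $319,432.
Year 5: 634 × $38 = $24,092. Book value $295,340.
Year 6: 2,447 × $38 = $92,986. Book value $202,354.
Year 7: 783 × $38 = $29,754. Book value $172,600.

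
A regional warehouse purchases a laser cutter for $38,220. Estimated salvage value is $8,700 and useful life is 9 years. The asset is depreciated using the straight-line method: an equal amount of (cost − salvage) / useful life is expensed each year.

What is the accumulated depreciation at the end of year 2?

$6,560

Depreciable base = $38,220 − $8,700 = $29,520.
Annual expense = $29,520 / 9 = $3,280.
End of year 1: book value $34,940.
End of year 2: book value $31,660.
Accumulated through year 2 = $38,220 − $31,660 = $6,560.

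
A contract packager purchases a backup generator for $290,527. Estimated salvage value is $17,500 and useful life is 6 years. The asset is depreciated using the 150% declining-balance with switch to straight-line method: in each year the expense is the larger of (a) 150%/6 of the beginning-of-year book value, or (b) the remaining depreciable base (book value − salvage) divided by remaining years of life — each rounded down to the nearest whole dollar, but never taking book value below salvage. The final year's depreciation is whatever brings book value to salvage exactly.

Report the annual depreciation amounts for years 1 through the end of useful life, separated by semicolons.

Depreciable base = $290,527 − $17,500 = $273,027.
Year 1: DB = ⌊$290,527 × 150%/6⌋ = $72,631; SL = ⌊$273,027/6⌋ = $45,504 → take DB $72,631. Book value $217,896.
Year 2: DB = ⌊$217,896 × 150%/6⌋ = $54,474; SL = ⌊$200,396/5⌋ = $40,079 → take DB $54,474. Book value $163,422.
Year 3: DB = ⌊$163,422 × 150%/6⌋ = $40,855; SL = ⌊$145,922/4⌋ = $36,480 → take DB $40,855. Book value $122,567.
Year 4: DB = ⌊$122,567 × 150%/6⌋ = $30,641; SL = ⌊$105,067/3⌋ = $35,022 → take SL $35,022. Book value $87,545.
Year 5: DB = ⌊$87,545 × 150%/6⌋ = $21,886; SL = ⌊$70,045/2⌋ = $35,022 → take SL $35,022. Book value $52,523.
Year 6 (final): $52,523 − $17,500 = $35,023. Book value $17,500.

$72,631; $54,474; $40,855; $35,022; $35,022; $35,023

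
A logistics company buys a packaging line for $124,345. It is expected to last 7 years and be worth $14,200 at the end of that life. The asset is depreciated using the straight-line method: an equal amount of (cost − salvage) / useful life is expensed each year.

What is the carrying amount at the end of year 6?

Depreciable base = $124,345 − $14,200 = $110,145.
Annual expense = $110,145 / 7 = $15,735.
End of year 1: book value $108,610.
End of year 2: book value $92,875.
End of year 3: book value $77,140.
End of year 4: book value $61,405.
End of year 5: book value $45,670.
End of year 6: book value $29,935.

$29,935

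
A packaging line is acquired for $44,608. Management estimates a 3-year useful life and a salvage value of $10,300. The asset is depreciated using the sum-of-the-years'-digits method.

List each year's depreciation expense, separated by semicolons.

$17,154; $11,436; $5,718

Depreciable base = $44,608 − $10,300 = $34,308.
Sum of the years' digits = 3+2+1 = 6.
Year 1: $34,308 × 3/6 = $17,154. Book value $27,454.
Year 2: $34,308 × 2/6 = $11,436. Book value $16,018.
Year 3: $34,308 × 1/6 = $5,718. Book value $10,300.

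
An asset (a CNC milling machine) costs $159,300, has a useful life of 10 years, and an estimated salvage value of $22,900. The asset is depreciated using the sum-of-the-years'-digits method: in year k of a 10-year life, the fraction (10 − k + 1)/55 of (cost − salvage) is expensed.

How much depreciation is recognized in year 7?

$9,920

Depreciable base = $159,300 − $22,900 = $136,400.
Sum of the years' digits = 10+9+8+7+6+5+4+3+2+1 = 55.
Year 1: $136,400 × 10/55 = $24,800. Book value $134,500.
Year 2: $136,400 × 9/55 = $22,320. Book value $112,180.
Year 3: $136,400 × 8/55 = $19,840. Book value $92,340.
Year 4: $136,400 × 7/55 = $17,360. Book value $74,980.
Year 5: $136,400 × 6/55 = $14,880. Book value $60,100.
Year 6: $136,400 × 5/55 = $12,400. Book value $47,700.
Year 7: $136,400 × 4/55 = $9,920. Book value $37,780.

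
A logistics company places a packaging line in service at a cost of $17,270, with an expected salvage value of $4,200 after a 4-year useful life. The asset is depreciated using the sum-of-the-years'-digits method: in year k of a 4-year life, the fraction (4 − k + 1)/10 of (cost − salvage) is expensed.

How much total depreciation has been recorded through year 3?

$11,763

Depreciable base = $17,270 − $4,200 = $13,070.
Sum of the years' digits = 4+3+2+1 = 10.
Year 1: $13,070 × 4/10 = $5,228. Book value $12,042.
Year 2: $13,070 × 3/10 = $3,921. Book value $8,121.
Year 3: $13,070 × 2/10 = $2,614. Book value $5,507.
Accumulated through year 3 = $17,270 − $5,507 = $11,763.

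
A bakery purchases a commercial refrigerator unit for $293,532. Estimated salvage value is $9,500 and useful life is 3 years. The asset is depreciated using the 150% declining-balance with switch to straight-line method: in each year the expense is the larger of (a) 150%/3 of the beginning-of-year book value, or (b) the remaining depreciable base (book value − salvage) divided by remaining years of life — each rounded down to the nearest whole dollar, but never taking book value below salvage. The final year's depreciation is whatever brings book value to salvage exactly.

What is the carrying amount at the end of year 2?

Depreciable base = $293,532 − $9,500 = $284,032.
Year 1: DB = ⌊$293,532 × 150%/3⌋ = $146,766; SL = ⌊$284,032/3⌋ = $94,677 → take DB $146,766. Book value $146,766.
Year 2: DB = ⌊$146,766 × 150%/3⌋ = $73,383; SL = ⌊$137,266/2⌋ = $68,633 → take DB $73,383. Book value $73,383.

$73,383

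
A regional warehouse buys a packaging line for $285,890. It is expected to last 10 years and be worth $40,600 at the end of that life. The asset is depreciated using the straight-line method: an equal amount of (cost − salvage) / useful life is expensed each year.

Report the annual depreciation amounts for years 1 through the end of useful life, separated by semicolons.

Depreciable base = $285,890 − $40,600 = $245,290.
Annual expense = $245,290 / 10 = $24,529.
End of year 1: book value $261,361.
End of year 2: book value $236,832.
End of year 3: book value $212,303.
End of year 4: book value $187,774.
End of year 5: book value $163,245.
End of year 6: book value $138,716.
End of year 7: book value $114,187.
End of year 8: book value $89,658.
End of year 9: book value $65,129.
End of year 10: book value $40,600.

$24,529; $24,529; $24,529; $24,529; $24,529; $24,529; $24,529; $24,529; $24,529; $24,529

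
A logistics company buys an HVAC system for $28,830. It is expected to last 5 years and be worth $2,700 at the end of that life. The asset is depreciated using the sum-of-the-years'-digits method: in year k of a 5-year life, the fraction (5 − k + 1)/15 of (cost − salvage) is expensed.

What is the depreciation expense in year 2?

Depreciable base = $28,830 − $2,700 = $26,130.
Sum of the years' digits = 5+4+3+2+1 = 15.
Year 1: $26,130 × 5/15 = $8,710. Book value $20,120.
Year 2: $26,130 × 4/15 = $6,968. Book value $13,152.

$6,968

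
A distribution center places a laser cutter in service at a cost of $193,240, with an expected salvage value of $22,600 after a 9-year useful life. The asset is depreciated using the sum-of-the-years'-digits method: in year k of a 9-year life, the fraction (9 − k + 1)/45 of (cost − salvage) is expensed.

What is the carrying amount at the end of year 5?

$60,520

Depreciable base = $193,240 − $22,600 = $170,640.
Sum of the years' digits = 9+8+7+6+5+4+3+2+1 = 45.
Year 1: $170,640 × 9/45 = $34,128. Book value $159,112.
Year 2: $170,640 × 8/45 = $30,336. Book value $128,776.
Year 3: $170,640 × 7/45 = $26,544. Book value $102,232.
Year 4: $170,640 × 6/45 = $22,752. Book value $79,480.
Year 5: $170,640 × 5/45 = $18,960. Book value $60,520.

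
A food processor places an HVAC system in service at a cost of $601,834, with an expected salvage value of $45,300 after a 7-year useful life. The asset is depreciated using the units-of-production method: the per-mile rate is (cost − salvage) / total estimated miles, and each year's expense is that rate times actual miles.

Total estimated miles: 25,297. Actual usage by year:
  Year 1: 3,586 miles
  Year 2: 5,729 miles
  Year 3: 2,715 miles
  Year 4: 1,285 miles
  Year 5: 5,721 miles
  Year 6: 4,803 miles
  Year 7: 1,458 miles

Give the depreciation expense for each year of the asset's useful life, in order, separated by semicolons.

$78,892; $126,038; $59,730; $28,270; $125,862; $105,666; $32,076

Depreciable base = $601,834 − $45,300 = $556,534.
Rate = $556,534 / 25,297 miles = $22 per mile.
Year 1: 3,586 × $22 = $78,892. Book value $522,942.
Year 2: 5,729 × $22 = $126,038. Book value $396,904.
Year 3: 2,715 × $22 = $59,730. Book value $337,174.
Year 4: 1,285 × $22 = $28,270. Book value $308,904.
Year 5: 5,721 × $22 = $125,862. Book value $183,042.
Year 6: 4,803 × $22 = $105,666. Book value $77,376.
Year 7: 1,458 × $22 = $32,076. Book value $45,300.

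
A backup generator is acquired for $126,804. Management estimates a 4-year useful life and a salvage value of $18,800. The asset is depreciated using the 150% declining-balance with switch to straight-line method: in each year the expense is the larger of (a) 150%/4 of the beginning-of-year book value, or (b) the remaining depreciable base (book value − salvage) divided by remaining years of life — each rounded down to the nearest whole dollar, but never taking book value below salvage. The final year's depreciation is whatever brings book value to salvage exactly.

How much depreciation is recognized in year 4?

Depreciable base = $126,804 − $18,800 = $108,004.
Year 1: DB = ⌊$126,804 × 150%/4⌋ = $47,551; SL = ⌊$108,004/4⌋ = $27,001 → take DB $47,551. Book value $79,253.
Year 2: DB = ⌊$79,253 × 150%/4⌋ = $29,719; SL = ⌊$60,453/3⌋ = $20,151 → take DB $29,719. Book value $49,534.
Year 3: DB = ⌊$49,534 × 150%/4⌋ = $18,575; SL = ⌊$30,734/2⌋ = $15,367 → take DB $18,575. Book value $30,959.
Year 4 (final): $30,959 − $18,800 = $12,159. Book value $18,800.

$12,159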